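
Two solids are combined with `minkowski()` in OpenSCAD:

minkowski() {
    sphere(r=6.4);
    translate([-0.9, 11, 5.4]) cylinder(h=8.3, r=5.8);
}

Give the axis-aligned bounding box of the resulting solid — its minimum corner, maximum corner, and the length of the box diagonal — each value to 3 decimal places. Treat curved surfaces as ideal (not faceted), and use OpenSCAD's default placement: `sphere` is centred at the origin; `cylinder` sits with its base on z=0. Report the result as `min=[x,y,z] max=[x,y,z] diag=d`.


A = translate([-0.9, 11, 5.4]) cylinder(h=8.3, r=5.8) → bbox [-6.7,5.2,5.4] .. [4.9,16.8,13.7]
B = sphere(r=6.4) → bbox [-6.4,-6.4,-6.4] .. [6.4,6.4,6.4]
lo = A.lo+B.lo = [-6.7-6.4, 5.2-6.4, 5.4-6.4] = [-13.100,-1.200,-1.000]
hi = A.hi+B.hi = [4.9+6.4, 16.8+6.4, 13.7+6.4] = [11.300,23.200,20.100]
diag = √(24.4²+24.4²+21.1²) = √1635.93 = 40.447

min=[-13.100,-1.200,-1.000] max=[11.300,23.200,20.100] diag=40.447


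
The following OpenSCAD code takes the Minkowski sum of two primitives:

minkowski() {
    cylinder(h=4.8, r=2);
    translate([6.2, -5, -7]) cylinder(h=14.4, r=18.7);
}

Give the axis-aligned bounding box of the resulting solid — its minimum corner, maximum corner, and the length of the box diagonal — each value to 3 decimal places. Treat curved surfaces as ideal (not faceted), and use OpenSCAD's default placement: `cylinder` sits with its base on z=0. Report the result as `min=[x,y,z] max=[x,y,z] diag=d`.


min=[-14.500,-25.700,-7.000] max=[26.900,15.700,12.200] diag=61.616

A = translate([6.2, -5, -7]) cylinder(h=14.4, r=18.7) → bbox [-12.5,-23.7,-7] .. [24.9,13.7,7.4]
B = cylinder(h=4.8, r=2) → bbox [-2,-2,0] .. [2,2,4.8]
lo = A.lo+B.lo = [-12.5-2, -23.7-2, -7+0] = [-14.500,-25.700,-7.000]
hi = A.hi+B.hi = [24.9+2, 13.7+2, 7.4+4.8] = [26.900,15.700,12.200]
diag = √(41.4²+41.4²+19.2²) = √3796.56 = 61.616


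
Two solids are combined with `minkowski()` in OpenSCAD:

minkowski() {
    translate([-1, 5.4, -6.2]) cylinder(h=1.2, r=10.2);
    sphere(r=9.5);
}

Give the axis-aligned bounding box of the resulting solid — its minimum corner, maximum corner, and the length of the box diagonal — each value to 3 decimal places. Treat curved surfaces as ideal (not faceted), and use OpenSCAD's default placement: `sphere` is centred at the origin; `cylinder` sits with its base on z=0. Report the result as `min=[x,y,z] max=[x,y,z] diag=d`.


A = translate([-1, 5.4, -6.2]) cylinder(h=1.2, r=10.2) → bbox [-11.2,-4.8,-6.2] .. [9.2,15.6,-5]
B = sphere(r=9.5) → bbox [-9.5,-9.5,-9.5] .. [9.5,9.5,9.5]
lo = A.lo+B.lo = [-11.2-9.5, -4.8-9.5, -6.2-9.5] = [-20.700,-14.300,-15.700]
hi = A.hi+B.hi = [9.2+9.5, 15.6+9.5, -5+9.5] = [18.700,25.100,4.500]
diag = √(39.4²+39.4²+20.2²) = √3512.76 = 59.269

min=[-20.700,-14.300,-15.700] max=[18.700,25.100,4.500] diag=59.269


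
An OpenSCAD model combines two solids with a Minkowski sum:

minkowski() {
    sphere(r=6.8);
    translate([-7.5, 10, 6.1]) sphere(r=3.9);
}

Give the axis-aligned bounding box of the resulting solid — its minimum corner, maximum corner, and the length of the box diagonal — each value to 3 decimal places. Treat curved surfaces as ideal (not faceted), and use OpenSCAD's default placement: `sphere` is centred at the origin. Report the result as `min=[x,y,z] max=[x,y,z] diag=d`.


A = translate([-7.5, 10, 6.1]) sphere(r=3.9) → bbox [-11.4,6.1,2.2] .. [-3.6,13.9,10]
B = sphere(r=6.8) → bbox [-6.8,-6.8,-6.8] .. [6.8,6.8,6.8]
lo = A.lo+B.lo = [-11.4-6.8, 6.1-6.8, 2.2-6.8] = [-18.200,-0.700,-4.600]
hi = A.hi+B.hi = [-3.6+6.8, 13.9+6.8, 10+6.8] = [3.200,20.700,16.800]
diag = √(21.4²+21.4²+21.4²) = √1373.88 = 37.066

min=[-18.200,-0.700,-4.600] max=[3.200,20.700,16.800] diag=37.066


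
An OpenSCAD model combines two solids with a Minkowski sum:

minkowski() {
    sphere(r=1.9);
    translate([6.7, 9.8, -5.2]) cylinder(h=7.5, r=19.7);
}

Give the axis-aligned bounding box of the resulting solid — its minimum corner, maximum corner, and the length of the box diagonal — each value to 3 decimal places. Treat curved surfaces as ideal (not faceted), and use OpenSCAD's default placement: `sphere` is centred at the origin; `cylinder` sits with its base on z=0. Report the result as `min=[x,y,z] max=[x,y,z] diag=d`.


A = translate([6.7, 9.8, -5.2]) cylinder(h=7.5, r=19.7) → bbox [-13,-9.9,-5.2] .. [26.4,29.5,2.3]
B = sphere(r=1.9) → bbox [-1.9,-1.9,-1.9] .. [1.9,1.9,1.9]
lo = A.lo+B.lo = [-13-1.9, -9.9-1.9, -5.2-1.9] = [-14.900,-11.800,-7.100]
hi = A.hi+B.hi = [26.4+1.9, 29.5+1.9, 2.3+1.9] = [28.300,31.400,4.200]
diag = √(43.2²+43.2²+11.3²) = √3860.17 = 62.130

min=[-14.900,-11.800,-7.100] max=[28.300,31.400,4.200] diag=62.130


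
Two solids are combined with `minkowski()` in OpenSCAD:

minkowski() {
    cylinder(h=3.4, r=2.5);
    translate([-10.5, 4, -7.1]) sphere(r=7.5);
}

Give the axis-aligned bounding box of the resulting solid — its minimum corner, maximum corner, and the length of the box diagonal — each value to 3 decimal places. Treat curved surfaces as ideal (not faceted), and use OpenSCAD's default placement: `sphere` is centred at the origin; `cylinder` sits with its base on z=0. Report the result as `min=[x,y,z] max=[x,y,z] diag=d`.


A = translate([-10.5, 4, -7.1]) sphere(r=7.5) → bbox [-18,-3.5,-14.6] .. [-3,11.5,0.4]
B = cylinder(h=3.4, r=2.5) → bbox [-2.5,-2.5,0] .. [2.5,2.5,3.4]
lo = A.lo+B.lo = [-18-2.5, -3.5-2.5, -14.6+0] = [-20.500,-6.000,-14.600]
hi = A.hi+B.hi = [-3+2.5, 11.5+2.5, 0.4+3.4] = [-0.500,14.000,3.800]
diag = √(20²+20²+18.4²) = √1138.56 = 33.743

min=[-20.500,-6.000,-14.600] max=[-0.500,14.000,3.800] diag=33.743


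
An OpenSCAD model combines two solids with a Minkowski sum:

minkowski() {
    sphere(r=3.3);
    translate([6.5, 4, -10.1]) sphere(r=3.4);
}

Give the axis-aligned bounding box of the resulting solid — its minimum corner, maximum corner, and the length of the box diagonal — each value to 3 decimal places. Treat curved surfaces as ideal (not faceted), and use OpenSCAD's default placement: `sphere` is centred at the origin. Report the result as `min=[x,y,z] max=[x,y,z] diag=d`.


A = translate([6.5, 4, -10.1]) sphere(r=3.4) → bbox [3.1,0.6,-13.5] .. [9.9,7.4,-6.7]
B = sphere(r=3.3) → bbox [-3.3,-3.3,-3.3] .. [3.3,3.3,3.3]
lo = A.lo+B.lo = [3.1-3.3, 0.6-3.3, -13.5-3.3] = [-0.200,-2.700,-16.800]
hi = A.hi+B.hi = [9.9+3.3, 7.4+3.3, -6.7+3.3] = [13.200,10.700,-3.400]
diag = √(13.4²+13.4²+13.4²) = √538.68 = 23.209

min=[-0.200,-2.700,-16.800] max=[13.200,10.700,-3.400] diag=23.209


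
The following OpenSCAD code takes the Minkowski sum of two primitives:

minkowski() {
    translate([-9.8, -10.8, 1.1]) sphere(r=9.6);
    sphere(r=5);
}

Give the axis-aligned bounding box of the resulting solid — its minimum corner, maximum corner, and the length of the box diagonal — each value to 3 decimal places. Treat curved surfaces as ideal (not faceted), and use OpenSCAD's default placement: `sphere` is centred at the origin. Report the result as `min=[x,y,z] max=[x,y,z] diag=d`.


A = translate([-9.8, -10.8, 1.1]) sphere(r=9.6) → bbox [-19.4,-20.4,-8.5] .. [-0.2,-1.2,10.7]
B = sphere(r=5) → bbox [-5,-5,-5] .. [5,5,5]
lo = A.lo+B.lo = [-19.4-5, -20.4-5, -8.5-5] = [-24.400,-25.400,-13.500]
hi = A.hi+B.hi = [-0.2+5, -1.2+5, 10.7+5] = [4.800,3.800,15.700]
diag = √(29.2²+29.2²+29.2²) = √2557.92 = 50.576

min=[-24.400,-25.400,-13.500] max=[4.800,3.800,15.700] diag=50.576


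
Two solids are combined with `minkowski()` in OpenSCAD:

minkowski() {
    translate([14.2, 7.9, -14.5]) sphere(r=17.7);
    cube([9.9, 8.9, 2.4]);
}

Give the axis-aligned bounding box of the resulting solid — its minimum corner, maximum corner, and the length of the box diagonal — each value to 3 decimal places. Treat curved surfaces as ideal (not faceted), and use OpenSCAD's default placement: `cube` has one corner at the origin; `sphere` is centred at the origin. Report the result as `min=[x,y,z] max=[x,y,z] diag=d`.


A = translate([14.2, 7.9, -14.5]) sphere(r=17.7) → bbox [-3.5,-9.8,-32.2] .. [31.9,25.6,3.2]
B = cube([9.9, 8.9, 2.4]) → bbox [0,0,0] .. [9.9,8.9,2.4]
lo = A.lo+B.lo = [-3.5+0, -9.8+0, -32.2+0] = [-3.500,-9.800,-32.200]
hi = A.hi+B.hi = [31.9+9.9, 25.6+8.9, 3.2+2.4] = [41.800,34.500,5.600]
diag = √(45.3²+44.3²+37.8²) = √5443.42 = 73.780

min=[-3.500,-9.800,-32.200] max=[41.800,34.500,5.600] diag=73.780


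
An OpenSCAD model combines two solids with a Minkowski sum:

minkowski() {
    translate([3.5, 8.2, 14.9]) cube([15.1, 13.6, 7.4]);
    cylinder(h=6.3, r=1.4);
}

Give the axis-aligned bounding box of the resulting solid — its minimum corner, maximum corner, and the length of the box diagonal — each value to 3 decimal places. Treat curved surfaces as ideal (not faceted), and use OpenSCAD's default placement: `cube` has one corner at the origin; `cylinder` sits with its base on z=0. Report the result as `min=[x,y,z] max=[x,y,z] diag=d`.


A = translate([3.5, 8.2, 14.9]) cube([15.1, 13.6, 7.4]) → bbox [3.5,8.2,14.9] .. [18.6,21.8,22.3]
B = cylinder(h=6.3, r=1.4) → bbox [-1.4,-1.4,0] .. [1.4,1.4,6.3]
lo = A.lo+B.lo = [3.5-1.4, 8.2-1.4, 14.9+0] = [2.100,6.800,14.900]
hi = A.hi+B.hi = [18.6+1.4, 21.8+1.4, 22.3+6.3] = [20.000,23.200,28.600]
diag = √(17.9²+16.4²+13.7²) = √777.06 = 27.876

min=[2.100,6.800,14.900] max=[20.000,23.200,28.600] diag=27.876


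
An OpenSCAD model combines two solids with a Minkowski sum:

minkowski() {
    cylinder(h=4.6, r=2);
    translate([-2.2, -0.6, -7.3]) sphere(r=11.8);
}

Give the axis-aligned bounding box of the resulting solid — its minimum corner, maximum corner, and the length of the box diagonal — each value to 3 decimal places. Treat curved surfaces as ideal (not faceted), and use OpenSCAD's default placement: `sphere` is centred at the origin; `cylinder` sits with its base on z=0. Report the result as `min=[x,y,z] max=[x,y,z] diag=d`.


A = translate([-2.2, -0.6, -7.3]) sphere(r=11.8) → bbox [-14,-12.4,-19.1] .. [9.6,11.2,4.5]
B = cylinder(h=4.6, r=2) → bbox [-2,-2,0] .. [2,2,4.6]
lo = A.lo+B.lo = [-14-2, -12.4-2, -19.1+0] = [-16.000,-14.400,-19.100]
hi = A.hi+B.hi = [9.6+2, 11.2+2, 4.5+4.6] = [11.600,13.200,9.100]
diag = √(27.6²+27.6²+28.2²) = √2318.76 = 48.154

min=[-16.000,-14.400,-19.100] max=[11.600,13.200,9.100] diag=48.154


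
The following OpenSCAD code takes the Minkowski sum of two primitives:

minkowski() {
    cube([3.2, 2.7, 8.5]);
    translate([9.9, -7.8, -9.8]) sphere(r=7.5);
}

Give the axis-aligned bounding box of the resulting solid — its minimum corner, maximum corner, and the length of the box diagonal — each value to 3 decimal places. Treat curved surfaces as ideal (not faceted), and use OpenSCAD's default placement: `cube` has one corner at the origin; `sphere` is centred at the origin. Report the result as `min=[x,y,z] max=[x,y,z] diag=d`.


A = translate([9.9, -7.8, -9.8]) sphere(r=7.5) → bbox [2.4,-15.3,-17.3] .. [17.4,-0.3,-2.3]
B = cube([3.2, 2.7, 8.5]) → bbox [0,0,0] .. [3.2,2.7,8.5]
lo = A.lo+B.lo = [2.4+0, -15.3+0, -17.3+0] = [2.400,-15.300,-17.300]
hi = A.hi+B.hi = [17.4+3.2, -0.3+2.7, -2.3+8.5] = [20.600,2.400,6.200]
diag = √(18.2²+17.7²+23.5²) = √1196.78 = 34.595

min=[2.400,-15.300,-17.300] max=[20.600,2.400,6.200] diag=34.595


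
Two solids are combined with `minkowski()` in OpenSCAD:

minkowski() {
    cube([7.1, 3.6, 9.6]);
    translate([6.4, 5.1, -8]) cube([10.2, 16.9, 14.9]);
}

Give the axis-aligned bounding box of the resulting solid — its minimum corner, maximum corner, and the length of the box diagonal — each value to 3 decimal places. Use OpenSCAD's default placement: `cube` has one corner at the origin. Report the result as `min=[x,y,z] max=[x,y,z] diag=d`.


min=[6.400,5.100,-8.000] max=[23.700,25.600,16.500] diag=36.329

A = translate([6.4, 5.1, -8]) cube([10.2, 16.9, 14.9]) → bbox [6.4,5.1,-8] .. [16.6,22,6.9]
B = cube([7.1, 3.6, 9.6]) → bbox [0,0,0] .. [7.1,3.6,9.6]
lo = A.lo+B.lo = [6.4+0, 5.1+0, -8+0] = [6.400,5.100,-8.000]
hi = A.hi+B.hi = [16.6+7.1, 22+3.6, 6.9+9.6] = [23.700,25.600,16.500]
diag = √(17.3²+20.5²+24.5²) = √1319.79 = 36.329


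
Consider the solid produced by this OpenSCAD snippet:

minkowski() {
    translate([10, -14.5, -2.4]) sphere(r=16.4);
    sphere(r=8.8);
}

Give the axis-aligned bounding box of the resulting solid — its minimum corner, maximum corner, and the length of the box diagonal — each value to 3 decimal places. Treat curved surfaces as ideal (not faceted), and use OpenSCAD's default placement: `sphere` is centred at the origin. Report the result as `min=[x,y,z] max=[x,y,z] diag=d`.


A = translate([10, -14.5, -2.4]) sphere(r=16.4) → bbox [-6.4,-30.9,-18.8] .. [26.4,1.9,14]
B = sphere(r=8.8) → bbox [-8.8,-8.8,-8.8] .. [8.8,8.8,8.8]
lo = A.lo+B.lo = [-6.4-8.8, -30.9-8.8, -18.8-8.8] = [-15.200,-39.700,-27.600]
hi = A.hi+B.hi = [26.4+8.8, 1.9+8.8, 14+8.8] = [35.200,10.700,22.800]
diag = √(50.4²+50.4²+50.4²) = √7620.48 = 87.295

min=[-15.200,-39.700,-27.600] max=[35.200,10.700,22.800] diag=87.295


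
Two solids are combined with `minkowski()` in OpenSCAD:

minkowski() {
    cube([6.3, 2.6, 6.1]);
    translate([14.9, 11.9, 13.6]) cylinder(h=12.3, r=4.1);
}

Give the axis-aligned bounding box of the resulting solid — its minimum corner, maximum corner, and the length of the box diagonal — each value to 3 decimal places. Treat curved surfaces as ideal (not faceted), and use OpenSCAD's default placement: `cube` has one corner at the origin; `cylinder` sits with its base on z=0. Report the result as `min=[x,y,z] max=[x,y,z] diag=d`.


A = translate([14.9, 11.9, 13.6]) cylinder(h=12.3, r=4.1) → bbox [10.8,7.8,13.6] .. [19,16,25.9]
B = cube([6.3, 2.6, 6.1]) → bbox [0,0,0] .. [6.3,2.6,6.1]
lo = A.lo+B.lo = [10.8+0, 7.8+0, 13.6+0] = [10.800,7.800,13.600]
hi = A.hi+B.hi = [19+6.3, 16+2.6, 25.9+6.1] = [25.300,18.600,32.000]
diag = √(14.5²+10.8²+18.4²) = √665.45 = 25.796

min=[10.800,7.800,13.600] max=[25.300,18.600,32.000] diag=25.796


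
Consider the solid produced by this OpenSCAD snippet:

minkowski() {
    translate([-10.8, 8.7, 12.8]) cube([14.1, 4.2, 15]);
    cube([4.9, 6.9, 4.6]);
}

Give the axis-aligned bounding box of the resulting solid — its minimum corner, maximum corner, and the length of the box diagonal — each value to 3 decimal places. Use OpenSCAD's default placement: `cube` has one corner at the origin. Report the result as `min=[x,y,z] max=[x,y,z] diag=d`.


min=[-10.800,8.700,12.800] max=[8.200,19.800,32.400] diag=29.468

A = translate([-10.8, 8.7, 12.8]) cube([14.1, 4.2, 15]) → bbox [-10.8,8.7,12.8] .. [3.3,12.9,27.8]
B = cube([4.9, 6.9, 4.6]) → bbox [0,0,0] .. [4.9,6.9,4.6]
lo = A.lo+B.lo = [-10.8+0, 8.7+0, 12.8+0] = [-10.800,8.700,12.800]
hi = A.hi+B.hi = [3.3+4.9, 12.9+6.9, 27.8+4.6] = [8.200,19.800,32.400]
diag = √(19²+11.1²+19.6²) = √868.37 = 29.468


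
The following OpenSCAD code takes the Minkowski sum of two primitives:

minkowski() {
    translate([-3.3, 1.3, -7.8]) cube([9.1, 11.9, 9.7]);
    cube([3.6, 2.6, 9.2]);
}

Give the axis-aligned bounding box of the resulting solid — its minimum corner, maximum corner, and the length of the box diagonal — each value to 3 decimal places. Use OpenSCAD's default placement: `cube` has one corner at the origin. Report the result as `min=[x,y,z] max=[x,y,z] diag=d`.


A = translate([-3.3, 1.3, -7.8]) cube([9.1, 11.9, 9.7]) → bbox [-3.3,1.3,-7.8] .. [5.8,13.2,1.9]
B = cube([3.6, 2.6, 9.2]) → bbox [0,0,0] .. [3.6,2.6,9.2]
lo = A.lo+B.lo = [-3.3+0, 1.3+0, -7.8+0] = [-3.300,1.300,-7.800]
hi = A.hi+B.hi = [5.8+3.6, 13.2+2.6, 1.9+9.2] = [9.400,15.800,11.100]
diag = √(12.7²+14.5²+18.9²) = √728.75 = 26.995

min=[-3.300,1.300,-7.800] max=[9.400,15.800,11.100] diag=26.995


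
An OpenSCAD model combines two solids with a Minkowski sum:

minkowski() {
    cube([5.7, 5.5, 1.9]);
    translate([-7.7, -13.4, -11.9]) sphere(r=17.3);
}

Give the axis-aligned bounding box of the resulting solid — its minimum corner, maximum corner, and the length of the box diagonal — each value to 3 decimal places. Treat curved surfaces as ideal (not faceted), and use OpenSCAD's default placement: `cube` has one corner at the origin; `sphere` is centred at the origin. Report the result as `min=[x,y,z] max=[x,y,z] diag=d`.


min=[-25.000,-30.700,-29.200] max=[15.300,9.400,7.300] diag=67.560

A = translate([-7.7, -13.4, -11.9]) sphere(r=17.3) → bbox [-25,-30.7,-29.2] .. [9.6,3.9,5.4]
B = cube([5.7, 5.5, 1.9]) → bbox [0,0,0] .. [5.7,5.5,1.9]
lo = A.lo+B.lo = [-25+0, -30.7+0, -29.2+0] = [-25.000,-30.700,-29.200]
hi = A.hi+B.hi = [9.6+5.7, 3.9+5.5, 5.4+1.9] = [15.300,9.400,7.300]
diag = √(40.3²+40.1²+36.5²) = √4564.35 = 67.560


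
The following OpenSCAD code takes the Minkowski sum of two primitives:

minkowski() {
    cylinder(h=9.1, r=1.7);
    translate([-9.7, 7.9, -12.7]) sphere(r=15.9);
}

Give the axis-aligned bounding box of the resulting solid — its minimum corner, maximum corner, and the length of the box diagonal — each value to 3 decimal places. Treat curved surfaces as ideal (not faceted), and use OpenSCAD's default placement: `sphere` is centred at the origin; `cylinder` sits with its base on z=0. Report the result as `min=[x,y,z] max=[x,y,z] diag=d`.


min=[-27.300,-9.700,-28.600] max=[7.900,25.500,12.300] diag=64.427

A = translate([-9.7, 7.9, -12.7]) sphere(r=15.9) → bbox [-25.6,-8,-28.6] .. [6.2,23.8,3.2]
B = cylinder(h=9.1, r=1.7) → bbox [-1.7,-1.7,0] .. [1.7,1.7,9.1]
lo = A.lo+B.lo = [-25.6-1.7, -8-1.7, -28.6+0] = [-27.300,-9.700,-28.600]
hi = A.hi+B.hi = [6.2+1.7, 23.8+1.7, 3.2+9.1] = [7.900,25.500,12.300]
diag = √(35.2²+35.2²+40.9²) = √4150.89 = 64.427


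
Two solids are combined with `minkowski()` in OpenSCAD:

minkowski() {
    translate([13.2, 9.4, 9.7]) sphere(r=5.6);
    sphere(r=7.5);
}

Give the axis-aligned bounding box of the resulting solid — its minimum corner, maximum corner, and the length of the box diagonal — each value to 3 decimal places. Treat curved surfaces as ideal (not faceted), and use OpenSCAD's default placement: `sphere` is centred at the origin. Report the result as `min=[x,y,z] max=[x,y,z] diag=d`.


A = translate([13.2, 9.4, 9.7]) sphere(r=5.6) → bbox [7.6,3.8,4.1] .. [18.8,15,15.3]
B = sphere(r=7.5) → bbox [-7.5,-7.5,-7.5] .. [7.5,7.5,7.5]
lo = A.lo+B.lo = [7.6-7.5, 3.8-7.5, 4.1-7.5] = [0.100,-3.700,-3.400]
hi = A.hi+B.hi = [18.8+7.5, 15+7.5, 15.3+7.5] = [26.300,22.500,22.800]
diag = √(26.2²+26.2²+26.2²) = √2059.32 = 45.380

min=[0.100,-3.700,-3.400] max=[26.300,22.500,22.800] diag=45.380


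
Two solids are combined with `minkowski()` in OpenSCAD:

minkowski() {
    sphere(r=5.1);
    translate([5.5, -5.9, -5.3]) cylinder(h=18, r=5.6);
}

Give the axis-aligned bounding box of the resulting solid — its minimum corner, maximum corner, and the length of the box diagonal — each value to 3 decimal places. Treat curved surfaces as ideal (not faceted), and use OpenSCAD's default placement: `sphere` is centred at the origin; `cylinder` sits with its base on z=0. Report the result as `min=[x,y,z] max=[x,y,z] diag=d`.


min=[-5.200,-16.600,-10.400] max=[16.200,4.800,17.800] diag=41.366

A = translate([5.5, -5.9, -5.3]) cylinder(h=18, r=5.6) → bbox [-0.1,-11.5,-5.3] .. [11.1,-0.3,12.7]
B = sphere(r=5.1) → bbox [-5.1,-5.1,-5.1] .. [5.1,5.1,5.1]
lo = A.lo+B.lo = [-0.1-5.1, -11.5-5.1, -5.3-5.1] = [-5.200,-16.600,-10.400]
hi = A.hi+B.hi = [11.1+5.1, -0.3+5.1, 12.7+5.1] = [16.200,4.800,17.800]
diag = √(21.4²+21.4²+28.2²) = √1711.16 = 41.366


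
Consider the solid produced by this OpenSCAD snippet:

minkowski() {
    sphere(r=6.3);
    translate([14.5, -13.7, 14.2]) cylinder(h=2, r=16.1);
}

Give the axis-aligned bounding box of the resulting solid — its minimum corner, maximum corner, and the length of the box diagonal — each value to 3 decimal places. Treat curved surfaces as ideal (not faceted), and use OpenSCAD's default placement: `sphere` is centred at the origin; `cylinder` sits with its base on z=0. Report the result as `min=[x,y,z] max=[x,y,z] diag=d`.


min=[-7.900,-36.100,7.900] max=[36.900,8.700,22.500] diag=65.017

A = translate([14.5, -13.7, 14.2]) cylinder(h=2, r=16.1) → bbox [-1.6,-29.8,14.2] .. [30.6,2.4,16.2]
B = sphere(r=6.3) → bbox [-6.3,-6.3,-6.3] .. [6.3,6.3,6.3]
lo = A.lo+B.lo = [-1.6-6.3, -29.8-6.3, 14.2-6.3] = [-7.900,-36.100,7.900]
hi = A.hi+B.hi = [30.6+6.3, 2.4+6.3, 16.2+6.3] = [36.900,8.700,22.500]
diag = √(44.8²+44.8²+14.6²) = √4227.24 = 65.017


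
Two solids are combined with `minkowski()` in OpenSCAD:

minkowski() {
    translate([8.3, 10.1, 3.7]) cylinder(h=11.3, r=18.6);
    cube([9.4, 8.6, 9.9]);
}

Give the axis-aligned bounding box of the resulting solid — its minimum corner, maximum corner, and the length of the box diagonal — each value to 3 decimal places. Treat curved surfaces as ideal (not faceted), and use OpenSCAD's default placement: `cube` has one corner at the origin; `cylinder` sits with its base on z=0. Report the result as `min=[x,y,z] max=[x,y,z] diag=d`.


A = translate([8.3, 10.1, 3.7]) cylinder(h=11.3, r=18.6) → bbox [-10.3,-8.5,3.7] .. [26.9,28.7,15]
B = cube([9.4, 8.6, 9.9]) → bbox [0,0,0] .. [9.4,8.6,9.9]
lo = A.lo+B.lo = [-10.3+0, -8.5+0, 3.7+0] = [-10.300,-8.500,3.700]
hi = A.hi+B.hi = [26.9+9.4, 28.7+8.6, 15+9.9] = [36.300,37.300,24.900]
diag = √(46.6²+45.8²+21.2²) = √4718.64 = 68.692

min=[-10.300,-8.500,3.700] max=[36.300,37.300,24.900] diag=68.692


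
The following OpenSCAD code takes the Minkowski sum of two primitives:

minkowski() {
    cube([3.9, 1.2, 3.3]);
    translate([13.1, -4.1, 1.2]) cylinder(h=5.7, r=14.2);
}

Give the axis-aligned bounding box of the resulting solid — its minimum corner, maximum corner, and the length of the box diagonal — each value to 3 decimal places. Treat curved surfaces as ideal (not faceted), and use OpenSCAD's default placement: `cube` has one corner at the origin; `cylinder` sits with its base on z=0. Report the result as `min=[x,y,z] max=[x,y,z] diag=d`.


min=[-1.100,-18.300,1.200] max=[31.200,11.300,10.200] diag=44.726

A = translate([13.1, -4.1, 1.2]) cylinder(h=5.7, r=14.2) → bbox [-1.1,-18.3,1.2] .. [27.3,10.1,6.9]
B = cube([3.9, 1.2, 3.3]) → bbox [0,0,0] .. [3.9,1.2,3.3]
lo = A.lo+B.lo = [-1.1+0, -18.3+0, 1.2+0] = [-1.100,-18.300,1.200]
hi = A.hi+B.hi = [27.3+3.9, 10.1+1.2, 6.9+3.3] = [31.200,11.300,10.200]
diag = √(32.3²+29.6²+9²) = √2000.45 = 44.726


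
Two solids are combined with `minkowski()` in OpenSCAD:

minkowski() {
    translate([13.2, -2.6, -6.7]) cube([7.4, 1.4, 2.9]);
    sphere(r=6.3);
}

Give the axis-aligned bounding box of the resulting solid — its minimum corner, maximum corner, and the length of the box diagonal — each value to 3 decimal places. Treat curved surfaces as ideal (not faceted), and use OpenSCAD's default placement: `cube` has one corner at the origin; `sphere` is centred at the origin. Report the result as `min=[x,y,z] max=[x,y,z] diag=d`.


A = translate([13.2, -2.6, -6.7]) cube([7.4, 1.4, 2.9]) → bbox [13.2,-2.6,-6.7] .. [20.6,-1.2,-3.8]
B = sphere(r=6.3) → bbox [-6.3,-6.3,-6.3] .. [6.3,6.3,6.3]
lo = A.lo+B.lo = [13.2-6.3, -2.6-6.3, -6.7-6.3] = [6.900,-8.900,-13.000]
hi = A.hi+B.hi = [20.6+6.3, -1.2+6.3, -3.8+6.3] = [26.900,5.100,2.500]
diag = √(20²+14²+15.5²) = √836.25 = 28.918

min=[6.900,-8.900,-13.000] max=[26.900,5.100,2.500] diag=28.918


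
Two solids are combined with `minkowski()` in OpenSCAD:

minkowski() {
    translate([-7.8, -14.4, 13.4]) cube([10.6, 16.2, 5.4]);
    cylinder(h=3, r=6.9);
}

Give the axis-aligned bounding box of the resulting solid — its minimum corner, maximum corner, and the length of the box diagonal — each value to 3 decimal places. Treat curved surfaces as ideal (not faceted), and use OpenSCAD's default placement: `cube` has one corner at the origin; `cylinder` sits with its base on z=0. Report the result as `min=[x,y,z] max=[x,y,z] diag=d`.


min=[-14.700,-21.300,13.400] max=[9.700,8.700,21.800] diag=39.572

A = translate([-7.8, -14.4, 13.4]) cube([10.6, 16.2, 5.4]) → bbox [-7.8,-14.4,13.4] .. [2.8,1.8,18.8]
B = cylinder(h=3, r=6.9) → bbox [-6.9,-6.9,0] .. [6.9,6.9,3]
lo = A.lo+B.lo = [-7.8-6.9, -14.4-6.9, 13.4+0] = [-14.700,-21.300,13.400]
hi = A.hi+B.hi = [2.8+6.9, 1.8+6.9, 18.8+3] = [9.700,8.700,21.800]
diag = √(24.4²+30²+8.4²) = √1565.92 = 39.572


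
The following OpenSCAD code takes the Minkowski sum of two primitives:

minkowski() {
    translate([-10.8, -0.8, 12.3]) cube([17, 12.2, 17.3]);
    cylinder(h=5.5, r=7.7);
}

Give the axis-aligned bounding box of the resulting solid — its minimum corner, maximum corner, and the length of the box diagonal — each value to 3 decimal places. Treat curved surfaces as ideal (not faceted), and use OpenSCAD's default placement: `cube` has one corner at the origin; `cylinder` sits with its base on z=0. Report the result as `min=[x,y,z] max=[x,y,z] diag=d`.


A = translate([-10.8, -0.8, 12.3]) cube([17, 12.2, 17.3]) → bbox [-10.8,-0.8,12.3] .. [6.2,11.4,29.6]
B = cylinder(h=5.5, r=7.7) → bbox [-7.7,-7.7,0] .. [7.7,7.7,5.5]
lo = A.lo+B.lo = [-10.8-7.7, -0.8-7.7, 12.3+0] = [-18.500,-8.500,12.300]
hi = A.hi+B.hi = [6.2+7.7, 11.4+7.7, 29.6+5.5] = [13.900,19.100,35.100]
diag = √(32.4²+27.6²+22.8²) = √2331.36 = 48.284

min=[-18.500,-8.500,12.300] max=[13.900,19.100,35.100] diag=48.284


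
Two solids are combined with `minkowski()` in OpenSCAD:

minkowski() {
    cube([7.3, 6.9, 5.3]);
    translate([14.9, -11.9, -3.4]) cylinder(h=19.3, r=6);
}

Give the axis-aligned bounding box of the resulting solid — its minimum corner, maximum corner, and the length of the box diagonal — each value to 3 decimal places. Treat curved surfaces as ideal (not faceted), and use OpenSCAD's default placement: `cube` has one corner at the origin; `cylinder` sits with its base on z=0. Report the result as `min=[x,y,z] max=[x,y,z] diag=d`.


A = translate([14.9, -11.9, -3.4]) cylinder(h=19.3, r=6) → bbox [8.9,-17.9,-3.4] .. [20.9,-5.9,15.9]
B = cube([7.3, 6.9, 5.3]) → bbox [0,0,0] .. [7.3,6.9,5.3]
lo = A.lo+B.lo = [8.9+0, -17.9+0, -3.4+0] = [8.900,-17.900,-3.400]
hi = A.hi+B.hi = [20.9+7.3, -5.9+6.9, 15.9+5.3] = [28.200,1.000,21.200]
diag = √(19.3²+18.9²+24.6²) = √1334.86 = 36.536

min=[8.900,-17.900,-3.400] max=[28.200,1.000,21.200] diag=36.536


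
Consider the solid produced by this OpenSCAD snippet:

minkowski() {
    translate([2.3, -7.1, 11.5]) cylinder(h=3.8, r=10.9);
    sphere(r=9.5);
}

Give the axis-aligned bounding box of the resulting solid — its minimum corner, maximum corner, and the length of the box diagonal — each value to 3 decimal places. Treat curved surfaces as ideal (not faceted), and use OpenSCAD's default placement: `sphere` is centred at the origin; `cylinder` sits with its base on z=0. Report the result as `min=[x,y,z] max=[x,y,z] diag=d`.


min=[-18.100,-27.500,2.000] max=[22.700,13.300,24.800] diag=62.041

A = translate([2.3, -7.1, 11.5]) cylinder(h=3.8, r=10.9) → bbox [-8.6,-18,11.5] .. [13.2,3.8,15.3]
B = sphere(r=9.5) → bbox [-9.5,-9.5,-9.5] .. [9.5,9.5,9.5]
lo = A.lo+B.lo = [-8.6-9.5, -18-9.5, 11.5-9.5] = [-18.100,-27.500,2.000]
hi = A.hi+B.hi = [13.2+9.5, 3.8+9.5, 15.3+9.5] = [22.700,13.300,24.800]
diag = √(40.8²+40.8²+22.8²) = √3849.12 = 62.041


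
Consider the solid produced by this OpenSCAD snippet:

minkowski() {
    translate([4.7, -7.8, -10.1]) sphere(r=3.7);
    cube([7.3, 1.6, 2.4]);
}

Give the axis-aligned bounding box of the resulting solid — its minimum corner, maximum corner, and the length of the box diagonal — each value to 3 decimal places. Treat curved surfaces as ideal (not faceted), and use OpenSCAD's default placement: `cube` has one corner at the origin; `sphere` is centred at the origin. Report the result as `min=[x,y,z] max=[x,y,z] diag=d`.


min=[1.000,-11.500,-13.800] max=[15.700,-2.500,-4.000] diag=19.828

A = translate([4.7, -7.8, -10.1]) sphere(r=3.7) → bbox [1,-11.5,-13.8] .. [8.4,-4.1,-6.4]
B = cube([7.3, 1.6, 2.4]) → bbox [0,0,0] .. [7.3,1.6,2.4]
lo = A.lo+B.lo = [1+0, -11.5+0, -13.8+0] = [1.000,-11.500,-13.800]
hi = A.hi+B.hi = [8.4+7.3, -4.1+1.6, -6.4+2.4] = [15.700,-2.500,-4.000]
diag = √(14.7²+9²+9.8²) = √393.13 = 19.828


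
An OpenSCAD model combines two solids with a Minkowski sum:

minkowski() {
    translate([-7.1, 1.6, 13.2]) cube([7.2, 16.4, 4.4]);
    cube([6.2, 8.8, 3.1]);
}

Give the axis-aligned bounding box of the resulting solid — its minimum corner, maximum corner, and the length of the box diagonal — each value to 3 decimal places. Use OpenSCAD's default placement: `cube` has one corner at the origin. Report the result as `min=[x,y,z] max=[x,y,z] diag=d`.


min=[-7.100,1.600,13.200] max=[6.300,26.800,20.700] diag=29.510

A = translate([-7.1, 1.6, 13.2]) cube([7.2, 16.4, 4.4]) → bbox [-7.1,1.6,13.2] .. [0.1,18,17.6]
B = cube([6.2, 8.8, 3.1]) → bbox [0,0,0] .. [6.2,8.8,3.1]
lo = A.lo+B.lo = [-7.1+0, 1.6+0, 13.2+0] = [-7.100,1.600,13.200]
hi = A.hi+B.hi = [0.1+6.2, 18+8.8, 17.6+3.1] = [6.300,26.800,20.700]
diag = √(13.4²+25.2²+7.5²) = √870.85 = 29.510


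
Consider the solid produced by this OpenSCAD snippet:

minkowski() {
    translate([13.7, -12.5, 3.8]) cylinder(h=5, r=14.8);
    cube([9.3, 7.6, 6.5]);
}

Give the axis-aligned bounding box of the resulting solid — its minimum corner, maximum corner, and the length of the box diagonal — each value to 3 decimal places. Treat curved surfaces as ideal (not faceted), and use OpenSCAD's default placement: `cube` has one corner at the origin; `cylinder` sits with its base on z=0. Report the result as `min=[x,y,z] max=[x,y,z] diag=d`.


min=[-1.100,-27.300,3.800] max=[37.800,9.900,15.300] diag=55.039

A = translate([13.7, -12.5, 3.8]) cylinder(h=5, r=14.8) → bbox [-1.1,-27.3,3.8] .. [28.5,2.3,8.8]
B = cube([9.3, 7.6, 6.5]) → bbox [0,0,0] .. [9.3,7.6,6.5]
lo = A.lo+B.lo = [-1.1+0, -27.3+0, 3.8+0] = [-1.100,-27.300,3.800]
hi = A.hi+B.hi = [28.5+9.3, 2.3+7.6, 8.8+6.5] = [37.800,9.900,15.300]
diag = √(38.9²+37.2²+11.5²) = √3029.3 = 55.039


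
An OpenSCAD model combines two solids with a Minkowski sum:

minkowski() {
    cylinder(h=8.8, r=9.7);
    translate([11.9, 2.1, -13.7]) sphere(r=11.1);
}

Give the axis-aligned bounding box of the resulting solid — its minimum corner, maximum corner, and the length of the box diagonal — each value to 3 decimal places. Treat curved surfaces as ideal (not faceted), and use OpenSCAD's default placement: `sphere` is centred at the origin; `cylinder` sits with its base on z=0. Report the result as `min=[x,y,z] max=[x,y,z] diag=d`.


min=[-8.900,-18.700,-24.800] max=[32.700,22.900,6.200] diag=66.499

A = translate([11.9, 2.1, -13.7]) sphere(r=11.1) → bbox [0.8,-9,-24.8] .. [23,13.2,-2.6]
B = cylinder(h=8.8, r=9.7) → bbox [-9.7,-9.7,0] .. [9.7,9.7,8.8]
lo = A.lo+B.lo = [0.8-9.7, -9-9.7, -24.8+0] = [-8.900,-18.700,-24.800]
hi = A.hi+B.hi = [23+9.7, 13.2+9.7, -2.6+8.8] = [32.700,22.900,6.200]
diag = √(41.6²+41.6²+31²) = √4422.12 = 66.499


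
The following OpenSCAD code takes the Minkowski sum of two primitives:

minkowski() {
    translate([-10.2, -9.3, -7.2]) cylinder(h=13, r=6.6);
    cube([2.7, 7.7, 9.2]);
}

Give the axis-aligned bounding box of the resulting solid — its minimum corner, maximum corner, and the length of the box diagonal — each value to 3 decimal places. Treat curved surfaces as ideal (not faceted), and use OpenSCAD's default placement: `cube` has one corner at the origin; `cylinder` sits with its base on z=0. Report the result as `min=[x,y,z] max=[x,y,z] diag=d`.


min=[-16.800,-15.900,-7.200] max=[-0.900,5.000,15.000] diag=34.387

A = translate([-10.2, -9.3, -7.2]) cylinder(h=13, r=6.6) → bbox [-16.8,-15.9,-7.2] .. [-3.6,-2.7,5.8]
B = cube([2.7, 7.7, 9.2]) → bbox [0,0,0] .. [2.7,7.7,9.2]
lo = A.lo+B.lo = [-16.8+0, -15.9+0, -7.2+0] = [-16.800,-15.900,-7.200]
hi = A.hi+B.hi = [-3.6+2.7, -2.7+7.7, 5.8+9.2] = [-0.900,5.000,15.000]
diag = √(15.9²+20.9²+22.2²) = √1182.46 = 34.387


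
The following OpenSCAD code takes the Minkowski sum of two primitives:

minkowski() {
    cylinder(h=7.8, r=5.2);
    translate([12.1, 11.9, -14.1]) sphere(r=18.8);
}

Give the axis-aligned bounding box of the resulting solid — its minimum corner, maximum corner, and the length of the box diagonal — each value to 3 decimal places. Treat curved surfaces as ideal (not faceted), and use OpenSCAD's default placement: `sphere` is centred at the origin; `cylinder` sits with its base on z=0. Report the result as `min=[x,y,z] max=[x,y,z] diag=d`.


min=[-11.900,-12.100,-32.900] max=[36.100,35.900,12.500] diag=81.665

A = translate([12.1, 11.9, -14.1]) sphere(r=18.8) → bbox [-6.7,-6.9,-32.9] .. [30.9,30.7,4.7]
B = cylinder(h=7.8, r=5.2) → bbox [-5.2,-5.2,0] .. [5.2,5.2,7.8]
lo = A.lo+B.lo = [-6.7-5.2, -6.9-5.2, -32.9+0] = [-11.900,-12.100,-32.900]
hi = A.hi+B.hi = [30.9+5.2, 30.7+5.2, 4.7+7.8] = [36.100,35.900,12.500]
diag = √(48²+48²+45.4²) = √6669.16 = 81.665


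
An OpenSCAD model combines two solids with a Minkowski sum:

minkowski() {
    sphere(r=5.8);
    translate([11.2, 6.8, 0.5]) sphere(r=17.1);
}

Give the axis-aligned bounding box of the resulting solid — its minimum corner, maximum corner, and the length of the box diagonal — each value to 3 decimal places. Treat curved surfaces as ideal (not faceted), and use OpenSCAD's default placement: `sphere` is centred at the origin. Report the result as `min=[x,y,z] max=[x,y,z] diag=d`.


min=[-11.700,-16.100,-22.400] max=[34.100,29.700,23.400] diag=79.328

A = translate([11.2, 6.8, 0.5]) sphere(r=17.1) → bbox [-5.9,-10.3,-16.6] .. [28.3,23.9,17.6]
B = sphere(r=5.8) → bbox [-5.8,-5.8,-5.8] .. [5.8,5.8,5.8]
lo = A.lo+B.lo = [-5.9-5.8, -10.3-5.8, -16.6-5.8] = [-11.700,-16.100,-22.400]
hi = A.hi+B.hi = [28.3+5.8, 23.9+5.8, 17.6+5.8] = [34.100,29.700,23.400]
diag = √(45.8²+45.8²+45.8²) = √6292.92 = 79.328


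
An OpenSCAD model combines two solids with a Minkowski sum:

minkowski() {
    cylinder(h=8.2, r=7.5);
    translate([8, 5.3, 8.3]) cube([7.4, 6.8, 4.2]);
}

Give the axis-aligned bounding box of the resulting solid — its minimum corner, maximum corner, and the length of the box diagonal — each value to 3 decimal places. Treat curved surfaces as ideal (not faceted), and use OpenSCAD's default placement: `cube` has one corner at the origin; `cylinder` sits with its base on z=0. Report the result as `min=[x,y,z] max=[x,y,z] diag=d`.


A = translate([8, 5.3, 8.3]) cube([7.4, 6.8, 4.2]) → bbox [8,5.3,8.3] .. [15.4,12.1,12.5]
B = cylinder(h=8.2, r=7.5) → bbox [-7.5,-7.5,0] .. [7.5,7.5,8.2]
lo = A.lo+B.lo = [8-7.5, 5.3-7.5, 8.3+0] = [0.500,-2.200,8.300]
hi = A.hi+B.hi = [15.4+7.5, 12.1+7.5, 12.5+8.2] = [22.900,19.600,20.700]
diag = √(22.4²+21.8²+12.4²) = √1130.76 = 33.627

min=[0.500,-2.200,8.300] max=[22.900,19.600,20.700] diag=33.627


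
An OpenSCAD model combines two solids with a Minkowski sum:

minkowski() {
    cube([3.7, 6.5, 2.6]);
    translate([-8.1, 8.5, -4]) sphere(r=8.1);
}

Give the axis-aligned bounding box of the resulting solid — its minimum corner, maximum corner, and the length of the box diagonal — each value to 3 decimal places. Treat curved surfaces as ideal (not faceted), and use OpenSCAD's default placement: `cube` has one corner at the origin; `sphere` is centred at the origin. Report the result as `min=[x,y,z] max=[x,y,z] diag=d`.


A = translate([-8.1, 8.5, -4]) sphere(r=8.1) → bbox [-16.2,0.4,-12.1] .. [0,16.6,4.1]
B = cube([3.7, 6.5, 2.6]) → bbox [0,0,0] .. [3.7,6.5,2.6]
lo = A.lo+B.lo = [-16.2+0, 0.4+0, -12.1+0] = [-16.200,0.400,-12.100]
hi = A.hi+B.hi = [0+3.7, 16.6+6.5, 4.1+2.6] = [3.700,23.100,6.700]
diag = √(19.9²+22.7²+18.8²) = √1264.74 = 35.563

min=[-16.200,0.400,-12.100] max=[3.700,23.100,6.700] diag=35.563


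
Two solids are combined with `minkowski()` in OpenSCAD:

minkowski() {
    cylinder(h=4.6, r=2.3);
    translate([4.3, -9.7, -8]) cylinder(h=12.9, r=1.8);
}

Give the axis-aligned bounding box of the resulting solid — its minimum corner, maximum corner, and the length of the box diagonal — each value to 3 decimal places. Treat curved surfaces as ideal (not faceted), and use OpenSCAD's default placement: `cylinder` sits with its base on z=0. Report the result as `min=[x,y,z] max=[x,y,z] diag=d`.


A = translate([4.3, -9.7, -8]) cylinder(h=12.9, r=1.8) → bbox [2.5,-11.5,-8] .. [6.1,-7.9,4.9]
B = cylinder(h=4.6, r=2.3) → bbox [-2.3,-2.3,0] .. [2.3,2.3,4.6]
lo = A.lo+B.lo = [2.5-2.3, -11.5-2.3, -8+0] = [0.200,-13.800,-8.000]
hi = A.hi+B.hi = [6.1+2.3, -7.9+2.3, 4.9+4.6] = [8.400,-5.600,9.500]
diag = √(8.2²+8.2²+17.5²) = √440.73 = 20.994

min=[0.200,-13.800,-8.000] max=[8.400,-5.600,9.500] diag=20.994


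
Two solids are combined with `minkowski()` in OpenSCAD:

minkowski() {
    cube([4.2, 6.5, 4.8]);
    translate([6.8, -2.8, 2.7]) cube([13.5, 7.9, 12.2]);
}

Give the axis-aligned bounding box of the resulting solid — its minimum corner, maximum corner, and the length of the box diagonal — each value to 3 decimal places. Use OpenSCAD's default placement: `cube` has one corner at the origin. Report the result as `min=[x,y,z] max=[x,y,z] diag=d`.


A = translate([6.8, -2.8, 2.7]) cube([13.5, 7.9, 12.2]) → bbox [6.8,-2.8,2.7] .. [20.3,5.1,14.9]
B = cube([4.2, 6.5, 4.8]) → bbox [0,0,0] .. [4.2,6.5,4.8]
lo = A.lo+B.lo = [6.8+0, -2.8+0, 2.7+0] = [6.800,-2.800,2.700]
hi = A.hi+B.hi = [20.3+4.2, 5.1+6.5, 14.9+4.8] = [24.500,11.600,19.700]
diag = √(17.7²+14.4²+17²) = √809.65 = 28.454

min=[6.800,-2.800,2.700] max=[24.500,11.600,19.700] diag=28.454


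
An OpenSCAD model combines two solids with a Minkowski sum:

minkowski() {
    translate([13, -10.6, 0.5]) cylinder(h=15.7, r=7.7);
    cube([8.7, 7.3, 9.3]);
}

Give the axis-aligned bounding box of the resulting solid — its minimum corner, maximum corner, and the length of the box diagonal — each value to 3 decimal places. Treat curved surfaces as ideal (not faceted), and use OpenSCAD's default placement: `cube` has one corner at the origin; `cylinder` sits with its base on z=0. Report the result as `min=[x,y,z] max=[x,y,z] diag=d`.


A = translate([13, -10.6, 0.5]) cylinder(h=15.7, r=7.7) → bbox [5.3,-18.3,0.5] .. [20.7,-2.9,16.2]
B = cube([8.7, 7.3, 9.3]) → bbox [0,0,0] .. [8.7,7.3,9.3]
lo = A.lo+B.lo = [5.3+0, -18.3+0, 0.5+0] = [5.300,-18.300,0.500]
hi = A.hi+B.hi = [20.7+8.7, -2.9+7.3, 16.2+9.3] = [29.400,4.400,25.500]
diag = √(24.1²+22.7²+25²) = √1721.1 = 41.486

min=[5.300,-18.300,0.500] max=[29.400,4.400,25.500] diag=41.486


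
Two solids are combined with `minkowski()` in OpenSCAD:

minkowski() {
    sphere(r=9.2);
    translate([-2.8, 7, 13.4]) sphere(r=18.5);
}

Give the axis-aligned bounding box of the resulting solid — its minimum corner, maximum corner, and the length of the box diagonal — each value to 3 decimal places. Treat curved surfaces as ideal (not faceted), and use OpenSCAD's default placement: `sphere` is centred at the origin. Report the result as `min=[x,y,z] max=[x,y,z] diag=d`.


A = translate([-2.8, 7, 13.4]) sphere(r=18.5) → bbox [-21.3,-11.5,-5.1] .. [15.7,25.5,31.9]
B = sphere(r=9.2) → bbox [-9.2,-9.2,-9.2] .. [9.2,9.2,9.2]
lo = A.lo+B.lo = [-21.3-9.2, -11.5-9.2, -5.1-9.2] = [-30.500,-20.700,-14.300]
hi = A.hi+B.hi = [15.7+9.2, 25.5+9.2, 31.9+9.2] = [24.900,34.700,41.100]
diag = √(55.4²+55.4²+55.4²) = √9207.48 = 95.956

min=[-30.500,-20.700,-14.300] max=[24.900,34.700,41.100] diag=95.956


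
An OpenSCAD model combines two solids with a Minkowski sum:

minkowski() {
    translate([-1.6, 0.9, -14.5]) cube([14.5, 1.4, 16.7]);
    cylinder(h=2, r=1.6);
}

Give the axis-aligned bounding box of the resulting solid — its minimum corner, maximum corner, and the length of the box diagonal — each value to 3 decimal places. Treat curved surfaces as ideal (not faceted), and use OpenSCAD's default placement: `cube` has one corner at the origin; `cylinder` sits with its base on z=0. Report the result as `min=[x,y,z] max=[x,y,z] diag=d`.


min=[-3.200,-0.700,-14.500] max=[14.500,3.900,4.200] diag=26.156

A = translate([-1.6, 0.9, -14.5]) cube([14.5, 1.4, 16.7]) → bbox [-1.6,0.9,-14.5] .. [12.9,2.3,2.2]
B = cylinder(h=2, r=1.6) → bbox [-1.6,-1.6,0] .. [1.6,1.6,2]
lo = A.lo+B.lo = [-1.6-1.6, 0.9-1.6, -14.5+0] = [-3.200,-0.700,-14.500]
hi = A.hi+B.hi = [12.9+1.6, 2.3+1.6, 2.2+2] = [14.500,3.900,4.200]
diag = √(17.7²+4.6²+18.7²) = √684.14 = 26.156
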